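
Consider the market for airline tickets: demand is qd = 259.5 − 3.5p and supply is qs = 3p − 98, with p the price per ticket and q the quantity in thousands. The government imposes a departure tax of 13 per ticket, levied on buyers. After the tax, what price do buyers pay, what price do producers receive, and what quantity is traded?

Buyers pay 61; producers receive 48; quantity = 46.

Before the tax: set 259.5 − 3.5p = 3p − 98 → p* = 55, q* = 67.
With the tax collected from buyers, demand (in seller-price terms) shifts: qd = 259.5 − 3.5(p + 13).
Solving gives q = 46 with buyers paying 61 and producers receiving 48 (the 13 wedge).
The less price-elastic side of the market bears the larger share of a per-unit tax.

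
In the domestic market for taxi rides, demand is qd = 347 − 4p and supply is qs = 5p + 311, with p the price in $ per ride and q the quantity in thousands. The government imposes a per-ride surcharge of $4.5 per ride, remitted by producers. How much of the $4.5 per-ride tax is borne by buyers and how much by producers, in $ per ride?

Buyers bear $2.5 per ride; producers bear $2 per ride.

Before the tax: set 347 − 4p = 5p + 311 → p* = $4, q* = 331.
With the tax collected from producers, supply shifts: qs = 5(p − 4.5) + 311.
Solving gives q = 321 with buyers paying $6.5 and producers receiving $2 (the $4.5 wedge).
Burden on buyers: $2.5; on producers: $2. (They sum to $4.5.)
The less price-elastic side of the market bears the larger share of a per-unit tax.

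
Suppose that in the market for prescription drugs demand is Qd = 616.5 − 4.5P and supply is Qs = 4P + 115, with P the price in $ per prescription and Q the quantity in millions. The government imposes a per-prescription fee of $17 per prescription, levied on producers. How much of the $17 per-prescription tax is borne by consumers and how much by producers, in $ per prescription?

Consumers bear $8 per prescription; producers bear $9 per prescription.

Before the tax: set 616.5 − 4.5P = 4P + 115 → P* = $59, Q* = 351.
With the tax collected from producers, supply shifts: Qs = 4(P − 17) + 115.
New equilibrium: consumers pay $67, producers receive $50, Q = 315. (Wedge: Pb − Ps = 17.)
Burden on consumers: $8; on producers: $9. (They sum to $17.)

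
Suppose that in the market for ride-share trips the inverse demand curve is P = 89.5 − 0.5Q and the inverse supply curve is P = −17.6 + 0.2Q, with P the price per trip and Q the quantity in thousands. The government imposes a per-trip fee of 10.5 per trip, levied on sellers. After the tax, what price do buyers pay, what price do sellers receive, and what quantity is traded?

Rewrite in direct form: Qd = 179 − 2P and Qs = 5P + 88.
Before the tax: set 179 − 2P = 5P + 88 → P* = 13, Q* = 153.
With the tax collected from sellers, supply shifts: Qs = 5(P − 10.5) + 88.
New equilibrium: buyers pay 20.5, sellers receive 10, Q = 138. (Wedge: Pb − Ps = 10.5.)

Buyers pay 20.5; sellers receive 10; quantity = 138.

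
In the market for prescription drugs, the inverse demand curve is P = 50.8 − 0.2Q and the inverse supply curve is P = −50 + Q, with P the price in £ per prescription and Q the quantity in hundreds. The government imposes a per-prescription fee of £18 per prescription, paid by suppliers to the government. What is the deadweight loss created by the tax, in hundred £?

Deadweight loss = £135 hundred.

Inverting to Q(P) form: Qd = 254 − 5P; Qs = P + 50.
Without the tax, 254 − 5P = P + 50 gives 6P = 204, so P* = £34 and Q* = 84.
With the tax collected from suppliers, supply shifts: Qs = (P − 18) + 50.
Solving gives Q = 69 with buyers paying £37 and suppliers receiving £19 (the £18 wedge).
Quantity falls by |ΔQ| = |84 − 69| = 15.
DWL = ½ · t · |ΔQ| = ½ · 18 · 15 = £135.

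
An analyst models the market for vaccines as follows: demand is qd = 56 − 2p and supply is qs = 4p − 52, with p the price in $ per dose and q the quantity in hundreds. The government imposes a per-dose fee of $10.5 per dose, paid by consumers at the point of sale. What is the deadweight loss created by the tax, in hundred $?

Deadweight loss = $73.5 hundred.

Without the tax, 56 − 2p = 4p − 52 gives 6p = 108, so p* = $18 and q* = 20.
With the tax collected from consumers, demand (in seller-price terms) shifts: qd = 56 − 2(p + 10.5).
Solving gives q = 6 with consumers paying $25 and producers receiving $14.5 (the $10.5 wedge).
Quantity falls by |ΔQ| = |20 − 6| = 14.
DWL = ½ · t · |ΔQ| = ½ · 10.5 · 14 = $73.5.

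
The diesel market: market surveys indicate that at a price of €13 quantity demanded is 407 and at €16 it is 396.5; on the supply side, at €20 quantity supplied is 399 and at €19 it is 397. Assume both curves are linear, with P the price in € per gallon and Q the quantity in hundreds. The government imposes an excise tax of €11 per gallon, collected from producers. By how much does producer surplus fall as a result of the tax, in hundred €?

Producer surplus falls by €2702 hundred.

Demand slope: (396.5 − 407)/(16 − 13) = -3.5, so Qd = 452.5 − 3.5P.
Supply slope: (397 − 399)/(19 − 20) = 2, so Qs = 2P + 359.
Without the tax, 452.5 − 3.5P = 2P + 359 gives 5.5P = 93.5, so P* = €17 and Q* = 393.
With the tax collected from producers, supply shifts: Qs = 2(P − 11) + 359.
New equilibrium: buyers pay €21, producers receive €10, Q = 379. (Wedge: Pb − Ps = 11.)
ΔPS is the trapezoid between Q = 379 and Q = 393 of height €7: ½ · (393 + 379) · 7 = €2702.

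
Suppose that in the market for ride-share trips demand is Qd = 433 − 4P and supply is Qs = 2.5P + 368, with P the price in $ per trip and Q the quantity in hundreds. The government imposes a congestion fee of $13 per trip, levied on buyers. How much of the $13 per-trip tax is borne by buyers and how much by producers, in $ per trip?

Without the tax, 433 − 4P = 2.5P + 368 gives 6.5P = 65, so P* = $10 and Q* = 393.
With the tax collected from buyers, demand (in seller-price terms) shifts: Qd = 433 − 4(P + 13).
Solving gives Q = 373 with buyers paying $15 and producers receiving $2 (the $13 wedge).
Burden on buyers: $5; on producers: $8. (They sum to $13.)
The less price-elastic side of the market bears the larger share of a per-unit tax.

Buyers bear $5 per trip; producers bear $8 per trip.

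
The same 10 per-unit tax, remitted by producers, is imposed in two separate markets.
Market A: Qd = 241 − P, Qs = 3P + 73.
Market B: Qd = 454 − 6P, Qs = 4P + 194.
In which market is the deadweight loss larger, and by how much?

Market A: pre-tax P* = 42, Q* = 199; post-tax Q = 191.5; deadweight loss = 37.5.
Market B: pre-tax P* = 26, Q* = 298; post-tax Q = 274; deadweight loss = 120.
Difference: 37.5 vs 120 → market B is larger by 82.5.

Market B, by 82.5.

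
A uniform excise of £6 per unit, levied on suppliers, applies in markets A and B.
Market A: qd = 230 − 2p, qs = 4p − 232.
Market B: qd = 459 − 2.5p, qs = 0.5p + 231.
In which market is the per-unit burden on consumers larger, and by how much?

Market A: pre-tax p* = £77, q* = 76; post-tax q = 68; per-unit burden on consumers = £4.
Market B: pre-tax p* = £76, q* = 269; post-tax q = 266.5; per-unit burden on consumers = £1.
Difference: £4 vs £1 → market A is larger by £3.

Market A, by £3.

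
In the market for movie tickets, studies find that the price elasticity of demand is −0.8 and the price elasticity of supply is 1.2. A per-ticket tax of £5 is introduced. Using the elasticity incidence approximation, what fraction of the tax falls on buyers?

Incidence ratio: buyers' share ≈ εs / (εs + |εd|) = 1.2 / (1.2 + 0.8) = 0.6.
Supply is the more elastic side, so buyers bear the larger share.

Buyers' share ≈ 0.6.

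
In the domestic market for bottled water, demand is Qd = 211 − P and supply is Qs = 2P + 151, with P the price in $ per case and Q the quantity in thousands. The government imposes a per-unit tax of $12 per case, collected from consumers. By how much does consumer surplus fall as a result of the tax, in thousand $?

Before the tax: set 211 − P = 2P + 151 → P* = $20, Q* = 191.
With the tax collected from consumers, demand (in seller-price terms) shifts: Qd = 211 − (P + 12).
New equilibrium: consumers pay $28, sellers receive $16, Q = 183. (Wedge: Pb − Ps = 12.)
ΔCS is the trapezoid between Q = 183 and Q = 191 of height $8: ½ · (191 + 183) · 8 = $1496.

Consumer surplus falls by $1496 thousand.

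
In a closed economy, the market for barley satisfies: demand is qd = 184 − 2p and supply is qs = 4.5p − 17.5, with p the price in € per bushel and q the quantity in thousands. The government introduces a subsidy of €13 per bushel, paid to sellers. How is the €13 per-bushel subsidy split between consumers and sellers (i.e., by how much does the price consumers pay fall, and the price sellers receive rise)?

Consumers gain €9 per bushel; sellers gain €4 per bushel.

Before the subsidy: set 184 − 2p = 4.5p − 17.5 → p* = €31, q* = 122.
With a per-unit subsidy paid to sellers, each receives p + 13 per unit sold, so supply becomes qs = 4.5(p + 13) − 17.5.
Solving gives q = 140 with consumers paying €22 and sellers receiving €35 (the €13 wedge).
Gain to consumers: €9; to sellers: €4. (They sum to €13.)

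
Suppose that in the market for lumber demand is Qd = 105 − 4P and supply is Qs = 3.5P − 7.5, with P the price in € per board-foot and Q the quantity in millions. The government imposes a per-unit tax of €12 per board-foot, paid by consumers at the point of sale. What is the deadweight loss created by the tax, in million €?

Before the tax: set 105 − 4P = 3.5P − 7.5 → P* = €15, Q* = 45.
With the tax collected from consumers, demand (in seller-price terms) shifts: Qd = 105 − 4(P + 12).
New equilibrium: consumers pay €20.6, sellers receive €8.6, Q = 22.6. (Wedge: Pb − Ps = 12.)
Quantity falls by |ΔQ| = |45 − 22.6| = 22.4.
DWL = ½ · t · |ΔQ| = ½ · 12 · 22.4 = €134.4.

Deadweight loss = €134.4 million.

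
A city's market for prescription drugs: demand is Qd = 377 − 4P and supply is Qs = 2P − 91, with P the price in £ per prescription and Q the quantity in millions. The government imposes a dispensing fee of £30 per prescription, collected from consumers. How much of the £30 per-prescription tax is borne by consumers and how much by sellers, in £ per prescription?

Before the tax: set 377 − 4P = 2P − 91 → P* = £78, Q* = 65.
With the tax collected from consumers, demand (in seller-price terms) shifts: Qd = 377 − 4(P + 30).
Solving gives Q = 25 with consumers paying £88 and sellers receiving £58 (the £30 wedge).
Burden on consumers: £10; on sellers: £20. (They sum to £30.)

Consumers bear £10 per prescription; sellers bear £20 per prescription.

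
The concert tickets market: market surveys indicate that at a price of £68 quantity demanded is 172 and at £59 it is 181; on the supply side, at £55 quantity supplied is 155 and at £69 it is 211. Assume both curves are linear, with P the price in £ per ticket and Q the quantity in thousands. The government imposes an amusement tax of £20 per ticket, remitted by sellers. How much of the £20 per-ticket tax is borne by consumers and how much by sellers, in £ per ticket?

Demand slope: (181 − 172)/(59 − 68) = -1, so Qd = 240 − P.
Supply slope: (211 − 155)/(69 − 55) = 4, so Qs = 4P − 65.
Without the tax, 240 − P = 4P − 65 gives 5P = 305, so P* = £61 and Q* = 179.
With the tax collected from sellers, supply shifts: Qs = 4(P − 20) − 65.
New equilibrium: consumers pay £77, sellers receive £57, Q = 163. (Wedge: Pb − Ps = 20.)
Burden on consumers: £16; on sellers: £4. (They sum to £20.)
The less price-elastic side of the market bears the larger share of a per-unit tax.

Consumers bear £16 per ticket; sellers bear £4 per ticket.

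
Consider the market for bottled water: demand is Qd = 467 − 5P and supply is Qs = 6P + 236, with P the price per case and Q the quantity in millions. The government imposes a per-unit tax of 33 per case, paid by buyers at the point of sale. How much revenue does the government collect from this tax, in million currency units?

Tax revenue = 8976 million.

Before the tax: set 467 − 5P = 6P + 236 → P* = 21, Q* = 362.
With the tax collected from buyers, demand (in seller-price terms) shifts: Qd = 467 − 5(P + 33).
New equilibrium: buyers pay 39, sellers receive 6, Q = 272. (Wedge: Pb − Ps = 33.)
Revenue = t · Q = 33 · 272 = 8976.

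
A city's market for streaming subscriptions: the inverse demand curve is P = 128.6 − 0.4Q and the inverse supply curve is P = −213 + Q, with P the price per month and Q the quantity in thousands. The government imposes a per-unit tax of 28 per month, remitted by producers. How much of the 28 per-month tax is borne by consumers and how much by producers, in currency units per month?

Consumers bear 8 per month; producers bear 20 per month.

Rewrite in direct form: Qd = 321.5 − 2.5P and Qs = P + 213.
Before the tax: set 321.5 − 2.5P = P + 213 → P* = 31, Q* = 244.
With the tax collected from producers, supply shifts: Qs = (P − 28) + 213.
Solving gives Q = 224 with consumers paying 39 and producers receiving 11 (the 28 wedge).
Burden on consumers: 8; on producers: 20. (They sum to 28.)
The less price-elastic side of the market bears the larger share of a per-unit tax.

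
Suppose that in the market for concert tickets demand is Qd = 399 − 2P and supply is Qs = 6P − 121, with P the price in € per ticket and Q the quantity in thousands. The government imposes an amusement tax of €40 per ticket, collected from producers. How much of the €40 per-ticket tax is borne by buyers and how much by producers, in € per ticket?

Without the tax, 399 − 2P = 6P − 121 gives 8P = 520, so P* = €65 and Q* = 269.
With the tax collected from producers, supply shifts: Qs = 6(P − 40) − 121.
Solving gives Q = 209 with buyers paying €95 and producers receiving €55 (the €40 wedge).
Burden on buyers: €30; on producers: €10. (They sum to €40.)
The less price-elastic side of the market bears the larger share of a per-unit tax.

Buyers bear €30 per ticket; producers bear €10 per ticket.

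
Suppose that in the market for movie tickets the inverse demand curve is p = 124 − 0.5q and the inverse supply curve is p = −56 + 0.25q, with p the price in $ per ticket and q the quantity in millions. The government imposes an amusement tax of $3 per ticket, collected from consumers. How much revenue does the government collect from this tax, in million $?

Tax revenue = $708 million.

Rewrite in direct form: qd = 248 − 2p and qs = 4p + 224.
Without the tax, 248 − 2p = 4p + 224 gives 6p = 24, so p* = $4 and q* = 240.
With the tax collected from consumers, demand (in seller-price terms) shifts: qd = 248 − 2(p + 3).
New equilibrium: consumers pay $6, producers receive $3, q = 236. (Wedge: pb − ps = 3.)
Revenue = t · Q = 3 · 236 = $708.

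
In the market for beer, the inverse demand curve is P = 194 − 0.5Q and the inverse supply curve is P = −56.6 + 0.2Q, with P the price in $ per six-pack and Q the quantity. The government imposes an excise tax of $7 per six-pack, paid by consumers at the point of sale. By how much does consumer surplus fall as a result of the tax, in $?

Inverting to Q(P) form: Qd = 388 − 2P; Qs = 5P + 283.
Before the tax: set 388 − 2P = 5P + 283 → P* = $15, Q* = 358.
With the tax collected from consumers, demand (in seller-price terms) shifts: Qd = 388 − 2(P + 7).
Solving gives Q = 348 with consumers paying $20 and producers receiving $13 (the $7 wedge).
ΔCS is the trapezoid between Q = 348 and Q = 358 of height $5: ½ · (358 + 348) · 5 = $1765.

Consumer surplus falls by $1765.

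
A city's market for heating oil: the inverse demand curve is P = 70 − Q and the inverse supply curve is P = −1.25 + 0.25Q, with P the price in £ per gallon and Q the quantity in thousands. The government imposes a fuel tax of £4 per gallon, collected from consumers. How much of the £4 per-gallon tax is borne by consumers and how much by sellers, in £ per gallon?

Consumers bear £3.2 per gallon; sellers bear £0.8 per gallon.

Rewrite in direct form: Qd = 70 − P and Qs = 4P + 5.
Before the tax: set 70 − P = 4P + 5 → P* = £13, Q* = 57.
With the tax collected from consumers, demand (in seller-price terms) shifts: Qd = 70 − (P + 4).
Solving gives Q = 53.8 with consumers paying £16.2 and sellers receiving £12.2 (the £4 wedge).
Burden on consumers: £3.2; on sellers: £0.8. (They sum to £4.)
The less price-elastic side of the market bears the larger share of a per-unit tax.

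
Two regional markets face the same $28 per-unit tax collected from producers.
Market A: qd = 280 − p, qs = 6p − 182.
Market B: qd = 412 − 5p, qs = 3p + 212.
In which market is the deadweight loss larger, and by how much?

Market A: pre-tax p* = $66, q* = 214; post-tax q = 190; deadweight loss = $336.
Market B: pre-tax p* = $25, q* = 287; post-tax q = 234.5; deadweight loss = $735.
Difference: $336 vs $735 → market B is larger by $399.

Market B, by $399.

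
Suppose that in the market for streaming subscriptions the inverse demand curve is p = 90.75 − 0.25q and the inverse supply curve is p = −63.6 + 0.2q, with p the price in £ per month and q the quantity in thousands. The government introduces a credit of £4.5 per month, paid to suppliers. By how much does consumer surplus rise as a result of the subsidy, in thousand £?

Inverting to q(p) form: qd = 363 − 4p; qs = 5p + 318.
Without the subsidy, 363 − 4p = 5p + 318 gives 9p = 45, so p* = £5 and q* = 343.
With a per-unit subsidy paid to suppliers, each receives p + 4.5 per unit sold, so supply becomes qs = 5(p + 4.5) + 318.
Solving gives q = 353 with consumers paying £2.5 and suppliers receiving £7 (the £4.5 wedge).
ΔCS is the trapezoid between Q = 353 and Q = 343 of height £2.5: ½ · (343 + 353) · 2.5 = £870.

Consumer surplus rises by £870 thousand.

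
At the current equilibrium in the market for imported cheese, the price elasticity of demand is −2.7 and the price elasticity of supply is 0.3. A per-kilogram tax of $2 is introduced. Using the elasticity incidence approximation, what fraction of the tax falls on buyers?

Buyers' share ≈ 0.1.

Incidence ratio: buyers' share ≈ εs / (εs + |εd|) = 0.3 / (0.3 + 2.7) = 0.1.
Supply is the less elastic side, so buyers bear the smaller share.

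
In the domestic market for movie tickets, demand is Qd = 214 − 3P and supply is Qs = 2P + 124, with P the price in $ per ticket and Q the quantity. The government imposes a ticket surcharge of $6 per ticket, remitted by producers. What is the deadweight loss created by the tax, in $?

Deadweight loss = $21.6.

Before the tax: set 214 − 3P = 2P + 124 → P* = $18, Q* = 160.
With the tax collected from producers, supply shifts: Qs = 2(P − 6) + 124.
Solving gives Q = 152.8 with buyers paying $20.4 and producers receiving $14.4 (the $6 wedge).
Quantity falls by |ΔQ| = |160 − 152.8| = 7.2.
DWL = ½ · t · |ΔQ| = ½ · 6 · 7.2 = $21.6.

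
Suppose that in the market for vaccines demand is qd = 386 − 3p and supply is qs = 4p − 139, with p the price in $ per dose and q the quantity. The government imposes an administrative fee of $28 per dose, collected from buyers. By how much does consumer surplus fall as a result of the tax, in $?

Before the tax: set 386 − 3p = 4p − 139 → p* = $75, q* = 161.
With the tax collected from buyers, demand (in seller-price terms) shifts: qd = 386 − 3(p + 28).
New equilibrium: buyers pay $91, producers receive $63, q = 113. (Wedge: pb − ps = 28.)
ΔCS is the trapezoid between Q = 113 and Q = 161 of height $16: ½ · (161 + 113) · 16 = $2192.

Consumer surplus falls by $2192.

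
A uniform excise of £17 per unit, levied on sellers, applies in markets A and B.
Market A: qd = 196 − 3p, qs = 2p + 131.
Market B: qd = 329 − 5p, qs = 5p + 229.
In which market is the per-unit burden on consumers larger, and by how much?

Market B, by £1.7.

Market A: pre-tax p* = £13, q* = 157; post-tax q = 136.6; per-unit burden on consumers = £6.8.
Market B: pre-tax p* = £10, q* = 279; post-tax q = 236.5; per-unit burden on consumers = £8.5.
Difference: £6.8 vs £8.5 → market B is larger by £1.7.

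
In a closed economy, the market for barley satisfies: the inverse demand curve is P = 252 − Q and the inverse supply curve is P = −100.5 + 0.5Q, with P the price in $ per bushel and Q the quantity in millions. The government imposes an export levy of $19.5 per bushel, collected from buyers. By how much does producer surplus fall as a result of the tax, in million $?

Rewrite in direct form: Qd = 252 − P and Qs = 2P + 201.
Without the tax, 252 − P = 2P + 201 gives 3P = 51, so P* = $17 and Q* = 235.
With the tax collected from buyers, demand (in seller-price terms) shifts: Qd = 252 − (P + 19.5).
Solving gives Q = 222 with buyers paying $30 and suppliers receiving $10.5 (the $19.5 wedge).
ΔPS is the trapezoid between Q = 222 and Q = 235 of height $6.5: ½ · (235 + 222) · 6.5 = $1485.25.

Producer surplus falls by $1485.25 million.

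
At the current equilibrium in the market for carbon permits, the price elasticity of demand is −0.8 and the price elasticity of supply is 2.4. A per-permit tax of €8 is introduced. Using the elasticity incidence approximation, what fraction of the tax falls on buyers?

Buyers' share ≈ 0.75.

Incidence ratio: buyers' share ≈ εs / (εs + |εd|) = 2.4 / (2.4 + 0.8) = 0.75.
Supply is the more elastic side, so buyers bear the larger share.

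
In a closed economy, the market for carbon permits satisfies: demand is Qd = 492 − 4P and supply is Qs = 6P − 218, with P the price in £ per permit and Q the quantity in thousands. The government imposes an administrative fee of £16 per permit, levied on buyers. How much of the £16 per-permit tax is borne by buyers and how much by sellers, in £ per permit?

Buyers bear £9.6 per permit; sellers bear £6.4 per permit.

Before the tax: set 492 − 4P = 6P − 218 → P* = £71, Q* = 208.
With the tax collected from buyers, demand (in seller-price terms) shifts: Qd = 492 − 4(P + 16).
New equilibrium: buyers pay £80.6, sellers receive £64.6, Q = 169.6. (Wedge: Pb − Ps = 16.)
Burden on buyers: £9.6; on sellers: £6.4. (They sum to £16.)
The less price-elastic side of the market bears the larger share of a per-unit tax.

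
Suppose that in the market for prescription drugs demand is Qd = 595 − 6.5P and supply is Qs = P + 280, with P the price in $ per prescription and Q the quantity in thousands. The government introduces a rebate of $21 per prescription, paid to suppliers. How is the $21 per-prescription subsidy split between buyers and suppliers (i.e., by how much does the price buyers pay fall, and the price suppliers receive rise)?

Before the subsidy: set 595 − 6.5P = P + 280 → P* = $42, Q* = 322.
With a per-unit subsidy paid to suppliers, each receives P + 21 per unit sold, so supply becomes Qs = (P + 21) + 280.
New equilibrium: buyers pay $39.2, suppliers receive $60.2, Q = 340.2. (Wedge: Pb − Ps = −21.)
Gain to buyers: $2.8; to suppliers: $18.2. (They sum to $21.)

Buyers gain $2.8 per prescription; suppliers gain $18.2 per prescription.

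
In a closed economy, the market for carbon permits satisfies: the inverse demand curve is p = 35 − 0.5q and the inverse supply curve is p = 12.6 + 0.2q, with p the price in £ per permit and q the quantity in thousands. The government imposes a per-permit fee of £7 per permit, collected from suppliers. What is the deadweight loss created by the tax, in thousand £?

Rewrite in direct form: qd = 70 − 2p and qs = 5p − 63.
Before the tax: set 70 − 2p = 5p − 63 → p* = £19, q* = 32.
With the tax collected from suppliers, supply shifts: qs = 5(p − 7) − 63.
New equilibrium: consumers pay £24, suppliers receive £17, q = 22. (Wedge: pb − ps = 7.)
Quantity falls by |ΔQ| = |32 − 22| = 10.
DWL = ½ · t · |ΔQ| = ½ · 7 · 10 = £35.

Deadweight loss = £35 thousand.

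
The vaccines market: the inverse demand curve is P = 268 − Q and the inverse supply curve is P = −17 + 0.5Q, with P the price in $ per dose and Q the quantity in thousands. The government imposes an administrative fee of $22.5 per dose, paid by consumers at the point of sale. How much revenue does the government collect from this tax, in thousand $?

Inverting to Q(P) form: Qd = 268 − P; Qs = 2P + 34.
Before the tax: set 268 − P = 2P + 34 → P* = $78, Q* = 190.
With the tax collected from consumers, demand (in seller-price terms) shifts: Qd = 268 − (P + 22.5).
Solving gives Q = 175 with consumers paying $93 and producers receiving $70.5 (the $22.5 wedge).
Revenue = t · Q = 22.5 · 175 = $3937.5.

Tax revenue = $3937.5 thousand.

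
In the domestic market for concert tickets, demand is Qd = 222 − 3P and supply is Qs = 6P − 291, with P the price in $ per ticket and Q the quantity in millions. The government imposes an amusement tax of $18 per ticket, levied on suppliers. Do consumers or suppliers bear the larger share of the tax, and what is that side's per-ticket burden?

Consumers bear the larger share: $12 per ticket.

Before the tax: set 222 − 3P = 6P − 291 → P* = $57, Q* = 51.
With the tax collected from suppliers, supply shifts: Qs = 6(P − 18) − 291.
New equilibrium: consumers pay $69, suppliers receive $51, Q = 15. (Wedge: Pb − Ps = 18.)
Per-ticket burden: consumers $12, suppliers $6.
Consumers take the larger share because demand is less price-elastic here (demand slope 3 vs supply slope 6).
The less price-elastic side of the market bears the larger share of a per-unit tax.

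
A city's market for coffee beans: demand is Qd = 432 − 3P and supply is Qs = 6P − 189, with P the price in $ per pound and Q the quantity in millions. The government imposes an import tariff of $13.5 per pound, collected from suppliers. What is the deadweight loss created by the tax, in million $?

Without the tax, 432 − 3P = 6P − 189 gives 9P = 621, so P* = $69 and Q* = 225.
With the tax collected from suppliers, supply shifts: Qs = 6(P − 13.5) − 189.
New equilibrium: consumers pay $78, suppliers receive $64.5, Q = 198. (Wedge: Pb − Ps = 13.5.)
Quantity falls by |ΔQ| = |225 − 198| = 27.
DWL = ½ · t · |ΔQ| = ½ · 13.5 · 27 = $182.25.

Deadweight loss = $182.25 million.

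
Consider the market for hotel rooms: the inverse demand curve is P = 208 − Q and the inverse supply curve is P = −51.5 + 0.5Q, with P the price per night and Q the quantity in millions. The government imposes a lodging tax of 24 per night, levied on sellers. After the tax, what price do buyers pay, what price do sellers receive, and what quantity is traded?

Buyers pay 51; sellers receive 27; quantity = 157.

Inverting to Q(P) form: Qd = 208 − P; Qs = 2P + 103.
Without the tax, 208 − P = 2P + 103 gives 3P = 105, so P* = 35 and Q* = 173.
With the tax collected from sellers, supply shifts: Qs = 2(P − 24) + 103.
Solving gives Q = 157 with buyers paying 51 and sellers receiving 27 (the 24 wedge).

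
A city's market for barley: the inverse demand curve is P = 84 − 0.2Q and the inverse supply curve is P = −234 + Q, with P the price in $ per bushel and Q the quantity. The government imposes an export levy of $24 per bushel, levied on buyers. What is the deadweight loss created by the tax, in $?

Rewrite in direct form: Qd = 420 − 5P and Qs = P + 234.
Before the tax: set 420 − 5P = P + 234 → P* = $31, Q* = 265.
With the tax collected from buyers, demand (in seller-price terms) shifts: Qd = 420 − 5(P + 24).
New equilibrium: buyers pay $35, producers receive $11, Q = 245. (Wedge: Pb − Ps = 24.)
Quantity falls by |ΔQ| = |265 − 245| = 20.
DWL = ½ · t · |ΔQ| = ½ · 24 · 20 = $240.

Deadweight loss = $240.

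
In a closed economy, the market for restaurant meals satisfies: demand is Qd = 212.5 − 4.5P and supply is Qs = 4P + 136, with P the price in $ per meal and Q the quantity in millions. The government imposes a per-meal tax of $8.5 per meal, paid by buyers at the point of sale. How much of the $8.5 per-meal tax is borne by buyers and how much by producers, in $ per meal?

Before the tax: set 212.5 − 4.5P = 4P + 136 → P* = $9, Q* = 172.
With the tax collected from buyers, demand (in seller-price terms) shifts: Qd = 212.5 − 4.5(P + 8.5).
Solving gives Q = 154 with buyers paying $13 and producers receiving $4.5 (the $8.5 wedge).
Burden on buyers: $4; on producers: $4.5. (They sum to $8.5.)
The less price-elastic side of the market bears the larger share of a per-unit tax.

Buyers bear $4 per meal; producers bear $4.5 per meal.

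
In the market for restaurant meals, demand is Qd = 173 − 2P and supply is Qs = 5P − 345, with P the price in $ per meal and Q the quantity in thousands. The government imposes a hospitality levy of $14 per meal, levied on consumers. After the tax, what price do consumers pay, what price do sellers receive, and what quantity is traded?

Consumers pay $84; sellers receive $70; quantity = 5.

Without the tax, 173 − 2P = 5P − 345 gives 7P = 518, so P* = $74 and Q* = 25.
With the tax collected from consumers, demand (in seller-price terms) shifts: Qd = 173 − 2(P + 14).
Solving gives Q = 5 with consumers paying $84 and sellers receiving $70 (the $14 wedge).
The less price-elastic side of the market bears the larger share of a per-unit tax.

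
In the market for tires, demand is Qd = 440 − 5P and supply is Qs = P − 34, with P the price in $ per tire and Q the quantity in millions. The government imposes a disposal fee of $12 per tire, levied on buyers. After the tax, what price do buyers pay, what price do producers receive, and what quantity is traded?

Buyers pay $81; producers receive $69; quantity = 35.

Before the tax: set 440 − 5P = P − 34 → P* = $79, Q* = 45.
With the tax collected from buyers, demand (in seller-price terms) shifts: Qd = 440 − 5(P + 12).
Solving gives Q = 35 with buyers paying $81 and producers receiving $69 (the $12 wedge).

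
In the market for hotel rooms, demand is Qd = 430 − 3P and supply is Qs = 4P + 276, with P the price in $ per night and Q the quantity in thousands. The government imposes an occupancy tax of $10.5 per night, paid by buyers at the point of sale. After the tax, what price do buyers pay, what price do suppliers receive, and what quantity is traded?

Buyers pay $28; suppliers receive $17.5; quantity = 346.

Without the tax, 430 − 3P = 4P + 276 gives 7P = 154, so P* = $22 and Q* = 364.
With the tax collected from buyers, demand (in seller-price terms) shifts: Qd = 430 − 3(P + 10.5).
New equilibrium: buyers pay $28, suppliers receive $17.5, Q = 346. (Wedge: Pb − Ps = 10.5.)
The less price-elastic side of the market bears the larger share of a per-unit tax.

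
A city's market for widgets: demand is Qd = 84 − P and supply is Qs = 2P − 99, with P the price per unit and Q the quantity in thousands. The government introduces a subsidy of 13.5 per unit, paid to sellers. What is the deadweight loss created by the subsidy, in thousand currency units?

Before the subsidy: set 84 − P = 2P − 99 → P* = 61, Q* = 23.
With a per-unit subsidy paid to sellers, each receives P + 13.5 per unit sold, so supply becomes Qs = 2(P + 13.5) − 99.
Solving gives Q = 32 with consumers paying 52 and sellers receiving 65.5 (the 13.5 wedge).
Quantity rises by |ΔQ| = |23 − 32| = 9.
DWL = ½ · t · |ΔQ| = ½ · 13.5 · 9 = 60.75.

Deadweight loss = 60.75 thousand.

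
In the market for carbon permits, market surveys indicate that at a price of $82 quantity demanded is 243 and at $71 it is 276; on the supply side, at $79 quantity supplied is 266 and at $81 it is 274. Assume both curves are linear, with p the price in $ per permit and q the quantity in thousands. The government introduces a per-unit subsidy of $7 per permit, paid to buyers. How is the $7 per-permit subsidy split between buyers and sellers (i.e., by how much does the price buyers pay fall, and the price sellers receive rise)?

Demand slope: (276 − 243)/(71 − 82) = -3, so qd = 489 − 3p.
Supply slope: (274 − 266)/(81 − 79) = 4, so qs = 4p − 50.
Without the subsidy, 489 − 3p = 4p − 50 gives 7p = 539, so p* = $77 and q* = 258.
With a per-unit subsidy paid to buyers, each effectively pays p − 7, so demand becomes qd = 489 − 3(p − 7).
Solving gives q = 270 with buyers paying $73 and sellers receiving $80 (the $7 wedge).
Gain to buyers: $4; to sellers: $3. (They sum to $7.)

Buyers gain $4 per permit; sellers gain $3 per permit.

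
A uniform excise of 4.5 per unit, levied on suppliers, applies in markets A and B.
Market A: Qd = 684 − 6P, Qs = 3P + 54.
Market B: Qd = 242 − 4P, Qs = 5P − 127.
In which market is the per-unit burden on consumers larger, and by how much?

Market B, by 1.

Market A: pre-tax P* = 70, Q* = 264; post-tax Q = 255; per-unit burden on consumers = 1.5.
Market B: pre-tax P* = 41, Q* = 78; post-tax Q = 68; per-unit burden on consumers = 2.5.
Difference: 1.5 vs 2.5 → market B is larger by 1.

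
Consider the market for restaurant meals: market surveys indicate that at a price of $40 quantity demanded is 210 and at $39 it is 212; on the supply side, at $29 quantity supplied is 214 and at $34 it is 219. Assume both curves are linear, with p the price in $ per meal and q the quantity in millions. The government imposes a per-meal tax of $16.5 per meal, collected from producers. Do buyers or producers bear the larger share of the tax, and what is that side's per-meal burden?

Producers bear the larger share: $11 per meal.

Demand slope: (212 − 210)/(39 − 40) = -2, so qd = 290 − 2p.
Supply slope: (219 − 214)/(34 − 29) = 1, so qs = p + 185.
Before the tax: set 290 − 2p = p + 185 → p* = $35, q* = 220.
With the tax collected from producers, supply shifts: qs = (p − 16.5) + 185.
New equilibrium: buyers pay $40.5, producers receive $24, q = 209. (Wedge: pb − ps = 16.5.)
Per-meal burden: buyers $5.5, producers $11.
Producers take the larger share because supply is less price-elastic here (demand slope 2 vs supply slope 1).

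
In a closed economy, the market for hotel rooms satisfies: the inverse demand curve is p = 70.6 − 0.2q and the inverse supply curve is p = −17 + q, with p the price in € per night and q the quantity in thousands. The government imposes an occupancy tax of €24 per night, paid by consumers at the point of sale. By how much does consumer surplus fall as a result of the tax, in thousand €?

Consumer surplus falls by €252 thousand.

Inverting to q(p) form: qd = 353 − 5p; qs = p + 17.
Before the tax: set 353 − 5p = p + 17 → p* = €56, q* = 73.
With the tax collected from consumers, demand (in seller-price terms) shifts: qd = 353 − 5(p + 24).
Solving gives q = 53 with consumers paying €60 and producers receiving €36 (the €24 wedge).
ΔCS is the trapezoid between Q = 53 and Q = 73 of height €4: ½ · (73 + 53) · 4 = €252.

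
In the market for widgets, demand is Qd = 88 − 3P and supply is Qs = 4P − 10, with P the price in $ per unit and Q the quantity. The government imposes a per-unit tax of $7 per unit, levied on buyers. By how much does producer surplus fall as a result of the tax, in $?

Producer surplus falls by $120.

Before the tax: set 88 − 3P = 4P − 10 → P* = $14, Q* = 46.
With the tax collected from buyers, demand (in seller-price terms) shifts: Qd = 88 − 3(P + 7).
New equilibrium: buyers pay $18, suppliers receive $11, Q = 34. (Wedge: Pb − Ps = 7.)
ΔPS is the trapezoid between Q = 34 and Q = 46 of height $3: ½ · (46 + 34) · 3 = $120.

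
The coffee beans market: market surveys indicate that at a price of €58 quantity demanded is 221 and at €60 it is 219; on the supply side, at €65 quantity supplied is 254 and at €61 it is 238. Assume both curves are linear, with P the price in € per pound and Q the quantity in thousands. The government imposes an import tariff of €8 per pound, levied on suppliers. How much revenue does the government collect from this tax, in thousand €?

Tax revenue = €1724.8 thousand.

Demand slope: (219 − 221)/(60 − 58) = -1, so Qd = 279 − P.
Supply slope: (238 − 254)/(61 − 65) = 4, so Qs = 4P − 6.
Before the tax: set 279 − P = 4P − 6 → P* = €57, Q* = 222.
With the tax collected from suppliers, supply shifts: Qs = 4(P − 8) − 6.
New equilibrium: consumers pay €63.4, suppliers receive €55.4, Q = 215.6. (Wedge: Pb − Ps = 8.)
Revenue = t · Q = 8 · 215.6 = €1724.8.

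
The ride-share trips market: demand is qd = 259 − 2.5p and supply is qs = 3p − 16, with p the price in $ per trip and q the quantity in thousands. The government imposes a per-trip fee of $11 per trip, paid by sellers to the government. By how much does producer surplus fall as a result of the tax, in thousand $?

Before the tax: set 259 − 2.5p = 3p − 16 → p* = $50, q* = 134.
With the tax collected from sellers, supply shifts: qs = 3(p − 11) − 16.
Solving gives q = 119 with consumers paying $56 and sellers receiving $45 (the $11 wedge).
ΔPS is the trapezoid between Q = 119 and Q = 134 of height $5: ½ · (134 + 119) · 5 = $632.5.

Producer surplus falls by $632.5 thousand.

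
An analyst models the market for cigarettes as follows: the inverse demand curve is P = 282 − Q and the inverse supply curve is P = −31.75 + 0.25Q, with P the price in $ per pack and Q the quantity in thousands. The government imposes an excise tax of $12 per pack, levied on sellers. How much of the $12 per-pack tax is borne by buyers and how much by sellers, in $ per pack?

Inverting to Q(P) form: Qd = 282 − P; Qs = 4P + 127.
Before the tax: set 282 − P = 4P + 127 → P* = $31, Q* = 251.
With the tax collected from sellers, supply shifts: Qs = 4(P − 12) + 127.
New equilibrium: buyers pay $40.6, sellers receive $28.6, Q = 241.4. (Wedge: Pb − Ps = 12.)
Burden on buyers: $9.6; on sellers: $2.4. (They sum to $12.)

Buyers bear $9.6 per pack; sellers bear $2.4 per pack.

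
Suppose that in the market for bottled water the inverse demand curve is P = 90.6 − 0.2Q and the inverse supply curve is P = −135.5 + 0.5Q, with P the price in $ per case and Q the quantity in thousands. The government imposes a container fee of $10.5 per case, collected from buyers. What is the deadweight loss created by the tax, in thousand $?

Deadweight loss = $78.75 thousand.

Rewrite in direct form: Qd = 453 − 5P and Qs = 2P + 271.
Before the tax: set 453 − 5P = 2P + 271 → P* = $26, Q* = 323.
With the tax collected from buyers, demand (in seller-price terms) shifts: Qd = 453 − 5(P + 10.5).
Solving gives Q = 308 with buyers paying $29 and suppliers receiving $18.5 (the $10.5 wedge).
Quantity falls by |ΔQ| = |323 − 308| = 15.
DWL = ½ · t · |ΔQ| = ½ · 10.5 · 15 = $78.75.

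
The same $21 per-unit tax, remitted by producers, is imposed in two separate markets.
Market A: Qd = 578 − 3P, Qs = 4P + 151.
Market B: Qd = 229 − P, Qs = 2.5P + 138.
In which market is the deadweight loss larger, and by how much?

Market A, by $220.5.

Market A: pre-tax P* = $61, Q* = 395; post-tax Q = 359; deadweight loss = $378.
Market B: pre-tax P* = $26, Q* = 203; post-tax Q = 188; deadweight loss = $157.5.
Difference: $378 vs $157.5 → market A is larger by $220.5.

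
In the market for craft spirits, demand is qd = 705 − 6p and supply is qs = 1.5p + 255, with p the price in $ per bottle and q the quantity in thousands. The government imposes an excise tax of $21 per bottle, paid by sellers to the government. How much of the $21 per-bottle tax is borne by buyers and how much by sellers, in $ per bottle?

Before the tax: set 705 − 6p = 1.5p + 255 → p* = $60, q* = 345.
With the tax collected from sellers, supply shifts: qs = 1.5(p − 21) + 255.
New equilibrium: buyers pay $64.2, sellers receive $43.2, q = 319.8. (Wedge: pb − ps = 21.)
Burden on buyers: $4.2; on sellers: $16.8. (They sum to $21.)
The less price-elastic side of the market bears the larger share of a per-unit tax.

Buyers bear $4.2 per bottle; sellers bear $16.8 per bottle.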